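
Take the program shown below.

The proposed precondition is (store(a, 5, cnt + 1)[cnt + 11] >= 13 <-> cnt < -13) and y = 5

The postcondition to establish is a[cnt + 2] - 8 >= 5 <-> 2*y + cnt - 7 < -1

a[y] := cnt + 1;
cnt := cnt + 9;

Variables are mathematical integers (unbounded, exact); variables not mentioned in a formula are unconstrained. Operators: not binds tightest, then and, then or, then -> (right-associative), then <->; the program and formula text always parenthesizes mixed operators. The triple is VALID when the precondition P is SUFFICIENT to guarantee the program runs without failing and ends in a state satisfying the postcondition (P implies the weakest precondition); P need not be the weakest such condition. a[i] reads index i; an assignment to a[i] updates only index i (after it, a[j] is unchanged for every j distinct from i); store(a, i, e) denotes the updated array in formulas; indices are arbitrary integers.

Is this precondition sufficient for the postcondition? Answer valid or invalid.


Working backward. After the program, the postcondition a[cnt + 2] - 8 >= 5 <-> 2*y + cnt - 7 < -1 must hold; in canonical form it is a[cnt + 2] >= 13 <-> cnt + 2*y < 6.
Before cnt := cnt + 9: a[cnt + 11] >= 13 <-> cnt + 2*y < -3
Before a[y] := cnt + 1: store(a, y, cnt + 1)[cnt + 11] >= 13 <-> cnt + 2*y < -3
The weakest precondition is store(a, y, cnt + 1)[cnt + 11] >= 13 <-> cnt + 2*y < -3.
Check whether (store(a, 5, cnt + 1)[cnt + 11] >= 13 <-> cnt < -13) and y = 5 implies it.
Every state satisfying the precondition satisfies the weakest precondition: the implication holds.
Answer: valid


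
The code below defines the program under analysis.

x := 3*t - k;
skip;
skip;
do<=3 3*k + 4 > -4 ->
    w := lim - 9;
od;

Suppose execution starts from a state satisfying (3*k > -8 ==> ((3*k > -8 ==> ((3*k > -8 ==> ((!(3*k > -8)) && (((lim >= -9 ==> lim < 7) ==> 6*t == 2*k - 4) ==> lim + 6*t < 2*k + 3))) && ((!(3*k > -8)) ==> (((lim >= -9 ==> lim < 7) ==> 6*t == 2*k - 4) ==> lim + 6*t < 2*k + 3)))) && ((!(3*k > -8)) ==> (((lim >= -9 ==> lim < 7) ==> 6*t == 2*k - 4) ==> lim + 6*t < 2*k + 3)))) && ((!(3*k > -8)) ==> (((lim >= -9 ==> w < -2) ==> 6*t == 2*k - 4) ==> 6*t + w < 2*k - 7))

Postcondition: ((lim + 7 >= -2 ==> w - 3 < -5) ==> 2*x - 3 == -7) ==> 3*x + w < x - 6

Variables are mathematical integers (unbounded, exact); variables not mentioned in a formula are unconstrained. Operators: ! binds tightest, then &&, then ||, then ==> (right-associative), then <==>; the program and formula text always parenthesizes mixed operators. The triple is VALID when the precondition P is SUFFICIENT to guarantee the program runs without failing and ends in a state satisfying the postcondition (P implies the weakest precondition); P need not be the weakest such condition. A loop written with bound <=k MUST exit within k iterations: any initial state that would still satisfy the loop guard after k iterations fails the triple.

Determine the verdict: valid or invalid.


Working backward. After the program, the postcondition ((lim + 7 >= -2 ==> w - 3 < -5) ==> 2*x - 3 == -7) ==> 3*x + w < x - 6 must hold; in canonical form it is ((lim >= -9 ==> w < -2) ==> 2*x == -4) ==> w + 2*x < -6.
Before the loop (bound <=3), unroll the exhaustion recursion (WP_0 = exit-now case; WP_j = one more guarded iteration, up to j = 3):
  WP_0: (!(3*k > -8)) && (((lim >= -9 ==> w < -2) ==> 2*x == -4) ==> w + 2*x < -6)
  WP_1: (3*k > -8 ==> ((!(3*k > -8)) && (((lim >= -9 ==> lim < 7) ==> 2*x == -4) ==> lim + 2*x < 3))) && ((!(3*k > -8)) ==> (((lim >= -9 ==> w < -2) ==> 2*x == -4) ==> w + 2*x < -6))
  WP_2: (3*k > -8 ==> ((3*k > -8 ==> ((!(3*k > -8)) && (((lim >= -9 ==> lim < 7) ==> 2*x == -4) ==> lim + 2*x < 3))) && ((!(3*k > -8)) ==> (((lim >= -9 ==> lim < 7) ==> 2*x == -4) ==> lim + 2*x < 3)))) && ((!(3*k > -8)) ==> (((lim >= -9 ==> w < -2) ==> 2*x == -4) ==> w + 2*x < -6))
  WP_3: (3*k > -8 ==> ((3*k > -8 ==> ((3*k > -8 ==> ((!(3*k > -8)) && (((lim >= -9 ==> lim < 7) ==> 2*x == -4) ==> lim + 2*x < 3))) && ((!(3*k > -8)) ==> (((lim >= -9 ==> lim < 7) ==> 2*x == -4) ==> lim + 2*x < 3)))) && ((!(3*k > -8)) ==> (((lim >= -9 ==> lim < 7) ==> 2*x == -4) ==> lim + 2*x < 3)))) && ((!(3*k > -8)) ==> (((lim >= -9 ==> w < -2) ==> 2*x == -4) ==> w + 2*x < -6))
So before the loop: (3*k > -8 ==> ((3*k > -8 ==> ((3*k > -8 ==> ((!(3*k > -8)) && (((lim >= -9 ==> lim < 7) ==> 2*x == -4) ==> lim + 2*x < 3))) && ((!(3*k > -8)) ==> (((lim >= -9 ==> lim < 7) ==> 2*x == -4) ==> lim + 2*x < 3)))) && ((!(3*k > -8)) ==> (((lim >= -9 ==> lim < 7) ==> 2*x == -4) ==> lim + 2*x < 3)))) && ((!(3*k > -8)) ==> (((lim >= -9 ==> w < -2) ==> 2*x == -4) ==> w + 2*x < -6))
Before skip: (3*k > -8 ==> ((3*k > -8 ==> ((3*k > -8 ==> ((!(3*k > -8)) && (((lim >= -9 ==> lim < 7) ==> 2*x == -4) ==> lim + 2*x < 3))) && ((!(3*k > -8)) ==> (((lim >= -9 ==> lim < 7) ==> 2*x == -4) ==> lim + 2*x < 3)))) && ((!(3*k > -8)) ==> (((lim >= -9 ==> lim < 7) ==> 2*x == -4) ==> lim + 2*x < 3)))) && ((!(3*k > -8)) ==> (((lim >= -9 ==> w < -2) ==> 2*x == -4) ==> w + 2*x < -6))
Before skip: (3*k > -8 ==> ((3*k > -8 ==> ((3*k > -8 ==> ((!(3*k > -8)) && (((lim >= -9 ==> lim < 7) ==> 2*x == -4) ==> lim + 2*x < 3))) && ((!(3*k > -8)) ==> (((lim >= -9 ==> lim < 7) ==> 2*x == -4) ==> lim + 2*x < 3)))) && ((!(3*k > -8)) ==> (((lim >= -9 ==> lim < 7) ==> 2*x == -4) ==> lim + 2*x < 3)))) && ((!(3*k > -8)) ==> (((lim >= -9 ==> w < -2) ==> 2*x == -4) ==> w + 2*x < -6))
Before x := 3*t - k: (3*k > -8 ==> ((3*k > -8 ==> ((3*k > -8 ==> ((!(3*k > -8)) && (((lim >= -9 ==> lim < 7) ==> 6*t == 2*k - 4) ==> lim + 6*t < 2*k + 3))) && ((!(3*k > -8)) ==> (((lim >= -9 ==> lim < 7) ==> 6*t == 2*k - 4) ==> lim + 6*t < 2*k + 3)))) && ((!(3*k > -8)) ==> (((lim >= -9 ==> lim < 7) ==> 6*t == 2*k - 4) ==> lim + 6*t < 2*k + 3)))) && ((!(3*k > -8)) ==> (((lim >= -9 ==> w < -2) ==> 6*t == 2*k - 4) ==> 6*t + w < 2*k - 6))
The weakest precondition is (3*k > -8 ==> ((3*k > -8 ==> ((3*k > -8 ==> ((!(3*k > -8)) && (((lim >= -9 ==> lim < 7) ==> 6*t == 2*k - 4) ==> lim + 6*t < 2*k + 3))) && ((!(3*k > -8)) ==> (((lim >= -9 ==> lim < 7) ==> 6*t == 2*k - 4) ==> lim + 6*t < 2*k + 3)))) && ((!(3*k > -8)) ==> (((lim >= -9 ==> lim < 7) ==> 6*t == 2*k - 4) ==> lim + 6*t < 2*k + 3)))) && ((!(3*k > -8)) ==> (((lim >= -9 ==> w < -2) ==> 6*t == 2*k - 4) ==> 6*t + w < 2*k - 6)).
Check whether (3*k > -8 ==> ((3*k > -8 ==> ((3*k > -8 ==> ((!(3*k > -8)) && (((lim >= -9 ==> lim < 7) ==> 6*t == 2*k - 4) ==> lim + 6*t < 2*k + 3))) && ((!(3*k > -8)) ==> (((lim >= -9 ==> lim < 7) ==> 6*t == 2*k - 4) ==> lim + 6*t < 2*k + 3)))) && ((!(3*k > -8)) ==> (((lim >= -9 ==> lim < 7) ==> 6*t == 2*k - 4) ==> lim + 6*t < 2*k + 3)))) && ((!(3*k > -8)) ==> (((lim >= -9 ==> w < -2) ==> 6*t == 2*k - 4) ==> 6*t + w < 2*k - 7)) implies it.
Every state satisfying the precondition satisfies the weakest precondition: the implication holds.
Answer: valid


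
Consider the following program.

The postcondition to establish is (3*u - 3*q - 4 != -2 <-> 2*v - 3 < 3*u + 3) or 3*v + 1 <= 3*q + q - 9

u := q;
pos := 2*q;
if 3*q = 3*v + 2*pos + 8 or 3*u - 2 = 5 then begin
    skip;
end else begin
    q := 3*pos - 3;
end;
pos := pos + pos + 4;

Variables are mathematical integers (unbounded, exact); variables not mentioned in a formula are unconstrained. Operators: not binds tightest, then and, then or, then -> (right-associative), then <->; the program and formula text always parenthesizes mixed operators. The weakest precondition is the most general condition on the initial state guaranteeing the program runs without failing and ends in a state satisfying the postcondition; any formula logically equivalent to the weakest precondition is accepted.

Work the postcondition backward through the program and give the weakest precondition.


Working backward. After the program, the postcondition (3*u - 3*q - 4 != -2 <-> 2*v - 3 < 3*u + 3) or 3*v + 1 <= 3*q + q - 9 must hold; in canonical form it is (3*u != 3*q + 2 <-> 2*v < 3*u + 6) or 3*v <= 4*q - 10.
Before pos := pos + pos + 4: (3*u != 3*q + 2 <-> 2*v < 3*u + 6) or 3*v <= 4*q - 10
Then branch requires (3*u != 3*q + 2 <-> 2*v < 3*u + 6) or 3*v <= 4*q - 10; else branch requires (3*u != 9*pos - 7 <-> 2*v < 3*u + 6) or 3*v <= 12*pos - 22.
Before the if: ((3*q = 2*pos + 3*v + 8 or 3*u = 7) -> ((3*u != 3*q + 2 <-> 2*v < 3*u + 6) or 3*v <= 4*q - 10)) and ((not (3*q = 2*pos + 3*v + 8 or 3*u = 7)) -> ((3*u != 9*pos - 7 <-> 2*v < 3*u + 6) or 3*v <= 12*pos - 22))
Before pos := 2*q: ((q + 3*v = -8 or 3*u = 7) -> ((3*u != 3*q + 2 <-> 2*v < 3*u + 6) or 3*v <= 4*q - 10)) and ((not (q + 3*v = -8 or 3*u = 7)) -> ((3*u != 18*q - 7 <-> 2*v < 3*u + 6) or 3*v <= 24*q - 22))
Before u := q: ((q + 3*v = -8 or 3*q = 7) -> (2*v < 3*q + 6 or 3*v <= 4*q - 10)) and ((not (q + 3*v = -8 or 3*q = 7)) -> ((15*q != 7 <-> 2*v < 3*q + 6) or 3*v <= 24*q - 22))
Answer: WP = ((q + 3*v = -8 or 3*q = 7) -> (2*v < 3*q + 6 or 3*v <= 4*q - 10)) and ((not (q + 3*v = -8 or 3*q = 7)) -> ((15*q != 7 <-> 2*v < 3*q + 6) or 3*v <= 24*q - 22))


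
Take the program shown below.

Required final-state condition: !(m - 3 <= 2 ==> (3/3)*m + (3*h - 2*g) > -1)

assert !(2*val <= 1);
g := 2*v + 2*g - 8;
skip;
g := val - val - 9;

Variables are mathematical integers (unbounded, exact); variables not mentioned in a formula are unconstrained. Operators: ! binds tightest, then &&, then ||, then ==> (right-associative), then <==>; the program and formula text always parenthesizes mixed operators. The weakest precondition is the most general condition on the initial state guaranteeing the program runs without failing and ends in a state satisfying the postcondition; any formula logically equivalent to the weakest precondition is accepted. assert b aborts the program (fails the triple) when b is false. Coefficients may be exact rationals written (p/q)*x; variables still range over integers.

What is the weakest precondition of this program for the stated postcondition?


Working backward. After the program, the postcondition !(m - 3 <= 2 ==> (3/3)*m + (3*h - 2*g) > -1) must hold; in canonical form it is !(m <= 5 ==> 3*h + m > 2*g - 1).
Before g := val - val - 9: !(m <= 5 ==> 3*h + m > -19)
Before skip: !(m <= 5 ==> 3*h + m > -19)
Before g := 2*v + 2*g - 8: !(m <= 5 ==> 3*h + m > -19)
Before assert !(2*val <= 1): (!(2*val <= 1)) && (!(m <= 5 ==> 3*h + m > -19))
Answer: WP = (!(2*val <= 1)) && (!(m <= 5 ==> 3*h + m > -19))


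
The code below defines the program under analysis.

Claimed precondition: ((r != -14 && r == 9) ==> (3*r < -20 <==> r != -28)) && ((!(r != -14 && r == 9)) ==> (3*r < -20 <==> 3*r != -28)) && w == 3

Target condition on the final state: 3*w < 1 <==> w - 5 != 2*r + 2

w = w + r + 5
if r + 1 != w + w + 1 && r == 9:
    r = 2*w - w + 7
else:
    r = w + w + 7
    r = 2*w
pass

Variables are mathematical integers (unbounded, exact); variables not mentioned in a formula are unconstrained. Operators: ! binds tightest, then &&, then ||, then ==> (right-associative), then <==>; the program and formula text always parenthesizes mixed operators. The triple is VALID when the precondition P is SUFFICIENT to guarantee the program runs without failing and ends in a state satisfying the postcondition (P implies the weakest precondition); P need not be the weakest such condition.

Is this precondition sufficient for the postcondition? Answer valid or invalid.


Working backward. After the program, the postcondition 3*w < 1 <==> w - 5 != 2*r + 2 must hold; in canonical form it is 3*w < 1 <==> w != 2*r + 7.
Before skip: 3*w < 1 <==> w != 2*r + 7
Then branch requires 3*w < 1 <==> w != -21; else branch requires 3*w < 1 <==> 3*w != -7.
Before the if: ((r != 2*w && r == 9) ==> (3*w < 1 <==> w != -21)) && ((!(r != 2*w && r == 9)) ==> (3*w < 1 <==> 3*w != -7))
Before w := w + r + 5: ((r + 2*w != -10 && r == 9) ==> (3*r + 3*w < -14 <==> r + w != -26)) && ((!(r + 2*w != -10 && r == 9)) ==> (3*r + 3*w < -14 <==> 3*r + 3*w != -22))
The weakest precondition is ((r + 2*w != -10 && r == 9) ==> (3*r + 3*w < -14 <==> r + w != -26)) && ((!(r + 2*w != -10 && r == 9)) ==> (3*r + 3*w < -14 <==> 3*r + 3*w != -22)).
Check whether ((r != -14 && r == 9) ==> (3*r < -20 <==> r != -28)) && ((!(r != -14 && r == 9)) ==> (3*r < -20 <==> 3*r != -28)) && w == 3 implies it.
Countermodel: at the initial state r = -7, w = 3, the precondition holds but the weakest precondition fails.
Answer: invalid


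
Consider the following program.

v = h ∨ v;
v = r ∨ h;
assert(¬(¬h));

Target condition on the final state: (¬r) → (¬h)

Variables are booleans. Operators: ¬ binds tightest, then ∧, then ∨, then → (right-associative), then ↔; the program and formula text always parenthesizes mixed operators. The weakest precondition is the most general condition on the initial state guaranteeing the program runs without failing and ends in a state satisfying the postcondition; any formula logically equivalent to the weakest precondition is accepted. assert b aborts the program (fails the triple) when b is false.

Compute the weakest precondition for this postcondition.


Working backward. After the program, (¬r) → (¬h) must hold.
Before assert ¬(¬h): h ∧ ((¬r) → (¬h))
Before v := r ∨ h: h ∧ ((¬r) → (¬h))
Before v := h ∨ v: h ∧ ((¬r) → (¬h))
Answer: WP = h ∧ ((¬r) → (¬h))


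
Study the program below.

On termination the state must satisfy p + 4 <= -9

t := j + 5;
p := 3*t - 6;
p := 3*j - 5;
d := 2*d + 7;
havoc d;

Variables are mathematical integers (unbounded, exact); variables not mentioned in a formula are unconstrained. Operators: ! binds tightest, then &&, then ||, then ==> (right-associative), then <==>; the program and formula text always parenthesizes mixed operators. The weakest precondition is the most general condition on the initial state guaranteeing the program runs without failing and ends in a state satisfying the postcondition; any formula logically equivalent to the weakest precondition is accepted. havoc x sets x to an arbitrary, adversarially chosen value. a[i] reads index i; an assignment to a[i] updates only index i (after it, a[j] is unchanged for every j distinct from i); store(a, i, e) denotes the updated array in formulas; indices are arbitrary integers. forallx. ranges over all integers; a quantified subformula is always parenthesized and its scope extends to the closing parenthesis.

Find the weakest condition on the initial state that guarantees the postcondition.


Working backward. After the program, the postcondition p + 4 <= -9 must hold; in canonical form it is p <= -13.
Before havoc d: p <= -13
Before d := 2*d + 7: p <= -13
Before p := 3*j - 5: 3*j <= -8
Before p := 3*t - 6: 3*j <= -8
Before t := j + 5: 3*j <= -8
Answer: WP = 3*j <= -8


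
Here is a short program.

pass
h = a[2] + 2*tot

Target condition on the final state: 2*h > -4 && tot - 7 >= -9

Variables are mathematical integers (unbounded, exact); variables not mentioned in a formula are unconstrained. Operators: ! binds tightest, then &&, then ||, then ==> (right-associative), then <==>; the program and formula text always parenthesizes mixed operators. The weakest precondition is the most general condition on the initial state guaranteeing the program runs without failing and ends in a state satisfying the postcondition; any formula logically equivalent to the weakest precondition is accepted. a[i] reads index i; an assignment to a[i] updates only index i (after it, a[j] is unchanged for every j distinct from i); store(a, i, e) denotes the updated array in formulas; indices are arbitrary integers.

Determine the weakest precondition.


Working backward. After the program, the postcondition 2*h > -4 && tot - 7 >= -9 must hold; in canonical form it is 2*h > -4 && tot >= -2.
Before h := a[2] + 2*tot: 2*a[2] + 4*tot > -4 && tot >= -2
Before skip: 2*a[2] + 4*tot > -4 && tot >= -2
Answer: WP = 2*a[2] + 4*tot > -4 && tot >= -2


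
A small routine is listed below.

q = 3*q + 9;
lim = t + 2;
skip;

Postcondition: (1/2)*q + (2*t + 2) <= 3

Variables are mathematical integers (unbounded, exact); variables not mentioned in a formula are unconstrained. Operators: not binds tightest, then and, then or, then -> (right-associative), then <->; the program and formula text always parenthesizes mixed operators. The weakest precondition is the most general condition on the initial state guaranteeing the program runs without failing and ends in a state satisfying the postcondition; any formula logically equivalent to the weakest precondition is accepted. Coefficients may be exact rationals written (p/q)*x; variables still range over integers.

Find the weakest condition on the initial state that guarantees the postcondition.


Working backward. After the program, the postcondition (1/2)*q + (2*t + 2) <= 3 must hold; in canonical form it is (1/2)*q + 2*t <= 1.
Before skip: (1/2)*q + 2*t <= 1
Before lim := t + 2: (1/2)*q + 2*t <= 1
Before q := 3*q + 9: (3/2)*q + 2*t <= -7/2
Answer: WP = (3/2)*q + 2*t <= -7/2


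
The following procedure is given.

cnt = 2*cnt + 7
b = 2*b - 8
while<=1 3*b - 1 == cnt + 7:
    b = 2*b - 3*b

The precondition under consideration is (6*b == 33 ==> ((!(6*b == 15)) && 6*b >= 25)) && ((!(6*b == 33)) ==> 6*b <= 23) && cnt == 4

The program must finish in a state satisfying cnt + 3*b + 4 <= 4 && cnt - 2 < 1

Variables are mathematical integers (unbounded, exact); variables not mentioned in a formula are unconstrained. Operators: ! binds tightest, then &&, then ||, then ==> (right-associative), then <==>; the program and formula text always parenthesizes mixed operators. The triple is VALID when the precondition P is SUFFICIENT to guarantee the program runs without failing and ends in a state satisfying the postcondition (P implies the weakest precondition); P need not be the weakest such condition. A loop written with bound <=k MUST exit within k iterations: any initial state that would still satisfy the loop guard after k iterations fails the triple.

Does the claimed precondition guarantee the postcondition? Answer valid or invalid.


Working backward. After the program, the postcondition cnt + 3*b + 4 <= 4 && cnt - 2 < 1 must hold; in canonical form it is 3*b + cnt <= 0 && cnt < 3.
Before the loop (bound <=1), unroll the exhaustion recursion (WP_0 = exit-now case; WP_j = one more guarded iteration, up to j = 1):
  WP_0: (!(3*b == cnt + 8)) && 3*b + cnt <= 0 && cnt < 3
  WP_1: (3*b == cnt + 8 ==> ((!(3*b + cnt == -8)) && cnt <= 3*b && cnt < 3)) && ((!(3*b == cnt + 8)) ==> (3*b + cnt <= 0 && cnt < 3))
So before the loop: (3*b == cnt + 8 ==> ((!(3*b + cnt == -8)) && cnt <= 3*b && cnt < 3)) && ((!(3*b == cnt + 8)) ==> (3*b + cnt <= 0 && cnt < 3))
Before b := 2*b - 8: (6*b == cnt + 32 ==> ((!(6*b + cnt == 16)) && cnt <= 6*b - 24 && cnt < 3)) && ((!(6*b == cnt + 32)) ==> (6*b + cnt <= 24 && cnt < 3))
Before cnt := 2*cnt + 7: (6*b == 2*cnt + 39 ==> ((!(6*b + 2*cnt == 9)) && 2*cnt <= 6*b - 31 && 2*cnt < -4)) && ((!(6*b == 2*cnt + 39)) ==> (6*b + 2*cnt <= 17 && 2*cnt < -4))
The weakest precondition is (6*b == 2*cnt + 39 ==> ((!(6*b + 2*cnt == 9)) && 2*cnt <= 6*b - 31 && 2*cnt < -4)) && ((!(6*b == 2*cnt + 39)) ==> (6*b + 2*cnt <= 17 && 2*cnt < -4)).
Check whether (6*b == 33 ==> ((!(6*b == 15)) && 6*b >= 25)) && ((!(6*b == 33)) ==> 6*b <= 23) && cnt == 4 implies it.
Countermodel: at the initial state b = 3, cnt = 4, the precondition holds but the weakest precondition fails.
Answer: invalid


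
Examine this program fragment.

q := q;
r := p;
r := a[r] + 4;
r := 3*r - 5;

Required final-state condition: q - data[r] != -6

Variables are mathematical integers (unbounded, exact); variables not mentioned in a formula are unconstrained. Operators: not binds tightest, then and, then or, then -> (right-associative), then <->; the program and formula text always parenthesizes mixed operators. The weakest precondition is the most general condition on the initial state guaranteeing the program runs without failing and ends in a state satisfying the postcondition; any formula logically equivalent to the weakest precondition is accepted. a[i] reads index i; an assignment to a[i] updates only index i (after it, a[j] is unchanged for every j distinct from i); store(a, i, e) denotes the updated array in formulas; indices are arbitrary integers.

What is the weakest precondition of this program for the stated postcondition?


Working backward. After the program, the postcondition q - data[r] != -6 must hold; in canonical form it is q != data[r] - 6.
Before r := 3*r - 5: q != data[3*r - 5] - 6
Before r := a[r] + 4: q != data[3*a[r] + 7] - 6
Before r := p: q != data[3*a[p] + 7] - 6
Before q := q: q != data[3*a[p] + 7] - 6
Answer: WP = q != data[3*a[p] + 7] - 6


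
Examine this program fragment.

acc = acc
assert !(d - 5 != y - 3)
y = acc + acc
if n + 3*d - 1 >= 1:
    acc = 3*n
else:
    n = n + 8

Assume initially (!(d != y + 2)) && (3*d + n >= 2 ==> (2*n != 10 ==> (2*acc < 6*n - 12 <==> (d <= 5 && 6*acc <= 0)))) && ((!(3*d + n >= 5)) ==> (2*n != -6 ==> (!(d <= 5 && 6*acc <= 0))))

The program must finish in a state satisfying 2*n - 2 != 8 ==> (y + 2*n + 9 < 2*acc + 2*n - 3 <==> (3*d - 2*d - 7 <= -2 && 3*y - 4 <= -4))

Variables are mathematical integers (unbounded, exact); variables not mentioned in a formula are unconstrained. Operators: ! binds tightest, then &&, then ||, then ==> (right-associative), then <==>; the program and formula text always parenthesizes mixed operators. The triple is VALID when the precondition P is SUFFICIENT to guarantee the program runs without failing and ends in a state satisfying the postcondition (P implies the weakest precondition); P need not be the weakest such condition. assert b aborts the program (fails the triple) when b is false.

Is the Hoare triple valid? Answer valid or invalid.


Working backward. After the program, the postcondition 2*n - 2 != 8 ==> (y + 2*n + 9 < 2*acc + 2*n - 3 <==> (3*d - 2*d - 7 <= -2 && 3*y - 4 <= -4)) must hold; in canonical form it is 2*n != 10 ==> (y < 2*acc - 12 <==> (d <= 5 && 3*y <= 0)).
Then branch requires 2*n != 10 ==> (y < 6*n - 12 <==> (d <= 5 && 3*y <= 0)); else branch requires 2*n != -6 ==> (y < 2*acc - 12 <==> (d <= 5 && 3*y <= 0)).
Before the if: (3*d + n >= 2 ==> (2*n != 10 ==> (y < 6*n - 12 <==> (d <= 5 && 3*y <= 0)))) && ((!(3*d + n >= 2)) ==> (2*n != -6 ==> (y < 2*acc - 12 <==> (d <= 5 && 3*y <= 0))))
Before y := acc + acc: (3*d + n >= 2 ==> (2*n != 10 ==> (2*acc < 6*n - 12 <==> (d <= 5 && 6*acc <= 0)))) && ((!(3*d + n >= 2)) ==> (2*n != -6 ==> (!(d <= 5 && 6*acc <= 0))))
Before assert !(d - 5 != y - 3): (!(d != y + 2)) && (3*d + n >= 2 ==> (2*n != 10 ==> (2*acc < 6*n - 12 <==> (d <= 5 && 6*acc <= 0)))) && ((!(3*d + n >= 2)) ==> (2*n != -6 ==> (!(d <= 5 && 6*acc <= 0))))
Before acc := acc: (!(d != y + 2)) && (3*d + n >= 2 ==> (2*n != 10 ==> (2*acc < 6*n - 12 <==> (d <= 5 && 6*acc <= 0)))) && ((!(3*d + n >= 2)) ==> (2*n != -6 ==> (!(d <= 5 && 6*acc <= 0))))
The weakest precondition is (!(d != y + 2)) && (3*d + n >= 2 ==> (2*n != 10 ==> (2*acc < 6*n - 12 <==> (d <= 5 && 6*acc <= 0)))) && ((!(3*d + n >= 2)) ==> (2*n != -6 ==> (!(d <= 5 && 6*acc <= 0)))).
Check whether (!(d != y + 2)) && (3*d + n >= 2 ==> (2*n != 10 ==> (2*acc < 6*n - 12 <==> (d <= 5 && 6*acc <= 0)))) && ((!(3*d + n >= 5)) ==> (2*n != -6 ==> (!(d <= 5 && 6*acc <= 0)))) implies it.
Every state satisfying the precondition satisfies the weakest precondition: the implication holds.
Answer: valid


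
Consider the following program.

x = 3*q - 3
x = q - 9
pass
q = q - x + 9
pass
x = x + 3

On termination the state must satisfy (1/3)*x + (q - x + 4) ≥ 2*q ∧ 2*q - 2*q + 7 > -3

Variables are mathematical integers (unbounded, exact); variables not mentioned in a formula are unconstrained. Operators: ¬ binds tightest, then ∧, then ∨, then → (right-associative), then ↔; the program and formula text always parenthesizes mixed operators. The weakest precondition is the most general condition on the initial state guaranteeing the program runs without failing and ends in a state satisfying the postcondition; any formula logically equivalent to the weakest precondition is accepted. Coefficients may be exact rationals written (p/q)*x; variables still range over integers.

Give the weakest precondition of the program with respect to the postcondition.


Working backward. After the program, the postcondition (1/3)*x + (q - x + 4) ≥ 2*q ∧ 2*q - 2*q + 7 > -3 must hold; in canonical form it is q + (2/3)*x ≤ 4.
Before x := x + 3: q + (2/3)*x ≤ 2
Before skip: q + (2/3)*x ≤ 2
Before q := q - x + 9: q ≤ (1/3)*x - 7
Before skip: q ≤ (1/3)*x - 7
Before x := q - 9: (2/3)*q ≤ -10
Before x := 3*q - 3: (2/3)*q ≤ -10
Answer: WP = (2/3)*q ≤ -10


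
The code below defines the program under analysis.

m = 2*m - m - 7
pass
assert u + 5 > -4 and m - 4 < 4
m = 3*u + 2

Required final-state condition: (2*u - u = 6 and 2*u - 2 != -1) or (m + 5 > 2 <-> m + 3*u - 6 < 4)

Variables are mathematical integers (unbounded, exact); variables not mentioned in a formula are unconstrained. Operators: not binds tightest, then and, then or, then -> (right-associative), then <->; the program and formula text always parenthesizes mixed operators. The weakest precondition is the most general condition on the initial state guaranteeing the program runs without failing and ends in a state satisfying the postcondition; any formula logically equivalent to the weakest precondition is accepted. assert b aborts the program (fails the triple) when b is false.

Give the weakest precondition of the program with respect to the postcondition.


Working backward. After the program, the postcondition (2*u - u = 6 and 2*u - 2 != -1) or (m + 5 > 2 <-> m + 3*u - 6 < 4) must hold; in canonical form it is (u = 6 and 2*u != 1) or (m > -3 <-> m + 3*u < 10).
Before m := 3*u + 2: (u = 6 and 2*u != 1) or (3*u > -5 <-> 6*u < 8)
Before assert u + 5 > -4 and m - 4 < 4: u > -9 and m < 8 and ((u = 6 and 2*u != 1) or (3*u > -5 <-> 6*u < 8))
Before skip: u > -9 and m < 8 and ((u = 6 and 2*u != 1) or (3*u > -5 <-> 6*u < 8))
Before m := 2*m - m - 7: u > -9 and m < 15 and ((u = 6 and 2*u != 1) or (3*u > -5 <-> 6*u < 8))
Answer: WP = u > -9 and m < 15 and ((u = 6 and 2*u != 1) or (3*u > -5 <-> 6*u < 8))


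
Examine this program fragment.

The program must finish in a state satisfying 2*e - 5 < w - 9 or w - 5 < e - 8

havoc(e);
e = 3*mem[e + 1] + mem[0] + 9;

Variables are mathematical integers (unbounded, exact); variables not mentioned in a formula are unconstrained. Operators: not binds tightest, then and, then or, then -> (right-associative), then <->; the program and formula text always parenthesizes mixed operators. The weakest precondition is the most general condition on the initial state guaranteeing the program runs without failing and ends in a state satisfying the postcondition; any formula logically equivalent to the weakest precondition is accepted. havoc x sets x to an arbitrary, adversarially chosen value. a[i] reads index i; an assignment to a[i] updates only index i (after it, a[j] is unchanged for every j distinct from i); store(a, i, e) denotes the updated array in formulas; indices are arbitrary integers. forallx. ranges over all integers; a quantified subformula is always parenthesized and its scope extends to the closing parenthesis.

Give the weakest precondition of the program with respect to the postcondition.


Working backward. After the program, the postcondition 2*e - 5 < w - 9 or w - 5 < e - 8 must hold; in canonical form it is 2*e < w - 4 or w < e - 3.
Before e := 3*mem[e + 1] + mem[0] + 9: 6*mem[e + 1] + 2*mem[0] < w - 22 or w < 3*mem[e + 1] + mem[0] + 6
Before havoc e: forall e_1. (6*mem[e_1 + 1] + 2*mem[0] < w - 22 or w < 3*mem[e_1 + 1] + mem[0] + 6)
Answer: WP = forall e_1. (6*mem[e_1 + 1] + 2*mem[0] < w - 22 or w < 3*mem[e_1 + 1] + mem[0] + 6)


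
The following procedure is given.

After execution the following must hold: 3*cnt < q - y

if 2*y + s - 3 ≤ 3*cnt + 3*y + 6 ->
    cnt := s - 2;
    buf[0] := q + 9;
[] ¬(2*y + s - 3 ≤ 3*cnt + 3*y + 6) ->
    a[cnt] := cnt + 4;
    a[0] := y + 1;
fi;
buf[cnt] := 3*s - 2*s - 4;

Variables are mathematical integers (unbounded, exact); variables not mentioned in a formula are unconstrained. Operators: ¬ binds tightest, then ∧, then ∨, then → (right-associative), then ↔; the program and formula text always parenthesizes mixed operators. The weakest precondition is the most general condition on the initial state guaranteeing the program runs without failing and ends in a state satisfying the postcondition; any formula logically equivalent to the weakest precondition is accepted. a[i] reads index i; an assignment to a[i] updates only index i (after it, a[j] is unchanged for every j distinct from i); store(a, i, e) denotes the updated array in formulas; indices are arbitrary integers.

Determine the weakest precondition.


Working backward. After the program, the postcondition 3*cnt < q - y must hold; in canonical form it is 3*cnt + y < q.
Before buf[cnt] := 3*s - 2*s - 4: 3*cnt + y < q
Then branch requires 3*s + y < q + 6; else branch requires 3*cnt + y < q.
Before the if: (s ≤ 3*cnt + y + 9 → 3*s + y < q + 6) ∧ ((¬(s ≤ 3*cnt + y + 9)) → 3*cnt + y < q)
Answer: WP = (s ≤ 3*cnt + y + 9 → 3*s + y < q + 6) ∧ ((¬(s ≤ 3*cnt + y + 9)) → 3*cnt + y < q)


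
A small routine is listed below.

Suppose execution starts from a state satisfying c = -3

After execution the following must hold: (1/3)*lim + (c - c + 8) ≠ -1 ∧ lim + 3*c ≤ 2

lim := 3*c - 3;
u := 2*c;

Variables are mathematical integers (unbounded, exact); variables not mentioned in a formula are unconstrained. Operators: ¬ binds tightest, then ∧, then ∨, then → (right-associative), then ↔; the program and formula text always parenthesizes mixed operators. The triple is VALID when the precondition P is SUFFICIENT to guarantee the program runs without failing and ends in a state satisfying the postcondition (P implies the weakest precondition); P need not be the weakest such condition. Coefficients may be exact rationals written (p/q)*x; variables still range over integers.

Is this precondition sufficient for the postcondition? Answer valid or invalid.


Working backward. After the program, the postcondition (1/3)*lim + (c - c + 8) ≠ -1 ∧ lim + 3*c ≤ 2 must hold; in canonical form it is (1/3)*lim ≠ -9 ∧ 3*c + lim ≤ 2.
Before u := 2*c: (1/3)*lim ≠ -9 ∧ 3*c + lim ≤ 2
Before lim := 3*c - 3: c ≠ -8 ∧ 6*c ≤ 5
The weakest precondition is c ≠ -8 ∧ 6*c ≤ 5.
Check whether c = -3 implies it.
Every state satisfying the precondition satisfies the weakest precondition: the implication holds.
Answer: valid


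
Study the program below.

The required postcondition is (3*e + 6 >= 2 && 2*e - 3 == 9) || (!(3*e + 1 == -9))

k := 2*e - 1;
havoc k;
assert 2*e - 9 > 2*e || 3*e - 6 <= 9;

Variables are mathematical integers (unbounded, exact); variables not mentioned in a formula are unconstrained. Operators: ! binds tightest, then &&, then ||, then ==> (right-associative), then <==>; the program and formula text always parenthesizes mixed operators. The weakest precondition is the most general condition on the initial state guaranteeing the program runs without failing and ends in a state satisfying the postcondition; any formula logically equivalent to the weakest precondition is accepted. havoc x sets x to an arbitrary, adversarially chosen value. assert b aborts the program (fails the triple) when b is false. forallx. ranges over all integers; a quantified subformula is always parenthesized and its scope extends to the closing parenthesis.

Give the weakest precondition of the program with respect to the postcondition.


Working backward. After the program, the postcondition (3*e + 6 >= 2 && 2*e - 3 == 9) || (!(3*e + 1 == -9)) must hold; in canonical form it is (3*e >= -4 && 2*e == 12) || (!(3*e == -10)).
Before assert 2*e - 9 > 2*e || 3*e - 6 <= 9: 3*e <= 15 && ((3*e >= -4 && 2*e == 12) || (!(3*e == -10)))
Before havoc k: 3*e <= 15 && ((3*e >= -4 && 2*e == 12) || (!(3*e == -10)))
Before k := 2*e - 1: 3*e <= 15 && ((3*e >= -4 && 2*e == 12) || (!(3*e == -10)))
Answer: WP = 3*e <= 15 && ((3*e >= -4 && 2*e == 12) || (!(3*e == -10)))


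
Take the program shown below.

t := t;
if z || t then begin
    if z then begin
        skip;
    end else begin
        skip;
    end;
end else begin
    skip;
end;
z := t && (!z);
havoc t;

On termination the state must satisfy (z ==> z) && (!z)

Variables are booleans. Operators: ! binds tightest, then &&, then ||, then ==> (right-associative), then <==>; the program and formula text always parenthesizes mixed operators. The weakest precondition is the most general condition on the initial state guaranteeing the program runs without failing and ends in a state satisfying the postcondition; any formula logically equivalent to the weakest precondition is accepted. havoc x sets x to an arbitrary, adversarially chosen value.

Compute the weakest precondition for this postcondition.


Working backward. After the program, the postcondition (z ==> z) && (!z) must hold; in canonical form it is !z.
Before havoc t: !z
Before z := t && (!z): !(t && (!z))
Then branch requires (z ==> (!(t && (!z)))) && ((!z) ==> (!(t && (!z)))); else branch requires !(t && (!z)).
Before the if: ((z || t) ==> ((z ==> (!(t && (!z)))) && ((!z) ==> (!(t && (!z)))))) && ((!(z || t)) ==> (!(t && (!z))))
Before t := t: ((z || t) ==> ((z ==> (!(t && (!z)))) && ((!z) ==> (!(t && (!z)))))) && ((!(z || t)) ==> (!(t && (!z))))
Answer: WP = ((z || t) ==> ((z ==> (!(t && (!z)))) && ((!z) ==> (!(t && (!z)))))) && ((!(z || t)) ==> (!(t && (!z))))


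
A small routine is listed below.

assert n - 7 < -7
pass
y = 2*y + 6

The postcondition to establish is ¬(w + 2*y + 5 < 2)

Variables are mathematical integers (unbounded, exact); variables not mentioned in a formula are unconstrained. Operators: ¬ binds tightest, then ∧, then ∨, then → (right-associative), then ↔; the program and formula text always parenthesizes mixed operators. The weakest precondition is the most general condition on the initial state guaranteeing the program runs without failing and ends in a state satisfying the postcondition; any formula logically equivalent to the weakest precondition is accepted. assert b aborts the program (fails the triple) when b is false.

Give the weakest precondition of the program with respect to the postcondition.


Working backward. After the program, the postcondition ¬(w + 2*y + 5 < 2) must hold; in canonical form it is ¬(w + 2*y < -3).
Before y := 2*y + 6: ¬(w + 4*y < -15)
Before skip: ¬(w + 4*y < -15)
Before assert n - 7 < -7: n < 0 ∧ (¬(w + 4*y < -15))
Answer: WP = n < 0 ∧ (¬(w + 4*y < -15))


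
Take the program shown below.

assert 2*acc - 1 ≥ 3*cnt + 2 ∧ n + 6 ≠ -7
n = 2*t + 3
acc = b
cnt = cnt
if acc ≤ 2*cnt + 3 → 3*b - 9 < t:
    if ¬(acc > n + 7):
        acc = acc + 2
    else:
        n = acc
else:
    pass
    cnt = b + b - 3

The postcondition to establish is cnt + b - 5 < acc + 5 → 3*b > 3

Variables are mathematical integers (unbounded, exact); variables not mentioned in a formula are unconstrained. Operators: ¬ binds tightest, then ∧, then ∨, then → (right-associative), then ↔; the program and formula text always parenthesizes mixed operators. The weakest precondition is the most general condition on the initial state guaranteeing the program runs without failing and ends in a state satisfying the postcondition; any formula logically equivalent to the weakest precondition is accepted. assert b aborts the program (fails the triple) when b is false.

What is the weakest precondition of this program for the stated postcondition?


Working backward. After the program, the postcondition cnt + b - 5 < acc + 5 → 3*b > 3 must hold; in canonical form it is b + cnt < acc + 10 → 3*b > 3.
Then branch requires ((¬(acc > n + 7)) → (b + cnt < acc + 12 → 3*b > 3)) ∧ (acc > n + 7 → (b + cnt < acc + 10 → 3*b > 3)); else branch requires 3*b < acc + 13 → 3*b > 3.
Before the if: ((acc ≤ 2*cnt + 3 → 3*b < t + 9) → (((¬(acc > n + 7)) → (b + cnt < acc + 12 → 3*b > 3)) ∧ (acc > n + 7 → (b + cnt < acc + 10 → 3*b > 3)))) ∧ ((¬(acc ≤ 2*cnt + 3 → 3*b < t + 9)) → (3*b < acc + 13 → 3*b > 3))
Before cnt := cnt: ((acc ≤ 2*cnt + 3 → 3*b < t + 9) → (((¬(acc > n + 7)) → (b + cnt < acc + 12 → 3*b > 3)) ∧ (acc > n + 7 → (b + cnt < acc + 10 → 3*b > 3)))) ∧ ((¬(acc ≤ 2*cnt + 3 → 3*b < t + 9)) → (3*b < acc + 13 → 3*b > 3))
Before acc := b: ((b ≤ 2*cnt + 3 → 3*b < t + 9) → (((¬(b > n + 7)) → (cnt < 12 → 3*b > 3)) ∧ (b > n + 7 → (cnt < 10 → 3*b > 3)))) ∧ ((¬(b ≤ 2*cnt + 3 → 3*b < t + 9)) → (2*b < 13 → 3*b > 3))
Before n := 2*t + 3: ((b ≤ 2*cnt + 3 → 3*b < t + 9) → (((¬(b > 2*t + 10)) → (cnt < 12 → 3*b > 3)) ∧ (b > 2*t + 10 → (cnt < 10 → 3*b > 3)))) ∧ ((¬(b ≤ 2*cnt + 3 → 3*b < t + 9)) → (2*b < 13 → 3*b > 3))
Before assert 2*acc - 1 ≥ 3*cnt + 2 ∧ n + 6 ≠ -7: 2*acc ≥ 3*cnt + 3 ∧ n ≠ -13 ∧ ((b ≤ 2*cnt + 3 → 3*b < t + 9) → (((¬(b > 2*t + 10)) → (cnt < 12 → 3*b > 3)) ∧ (b > 2*t + 10 → (cnt < 10 → 3*b > 3)))) ∧ ((¬(b ≤ 2*cnt + 3 → 3*b < t + 9)) → (2*b < 13 → 3*b > 3))
Answer: WP = 2*acc ≥ 3*cnt + 3 ∧ n ≠ -13 ∧ ((b ≤ 2*cnt + 3 → 3*b < t + 9) → (((¬(b > 2*t + 10)) → (cnt < 12 → 3*b > 3)) ∧ (b > 2*t + 10 → (cnt < 10 → 3*b > 3)))) ∧ ((¬(b ≤ 2*cnt + 3 → 3*b < t + 9)) → (2*b < 13 → 3*b > 3))


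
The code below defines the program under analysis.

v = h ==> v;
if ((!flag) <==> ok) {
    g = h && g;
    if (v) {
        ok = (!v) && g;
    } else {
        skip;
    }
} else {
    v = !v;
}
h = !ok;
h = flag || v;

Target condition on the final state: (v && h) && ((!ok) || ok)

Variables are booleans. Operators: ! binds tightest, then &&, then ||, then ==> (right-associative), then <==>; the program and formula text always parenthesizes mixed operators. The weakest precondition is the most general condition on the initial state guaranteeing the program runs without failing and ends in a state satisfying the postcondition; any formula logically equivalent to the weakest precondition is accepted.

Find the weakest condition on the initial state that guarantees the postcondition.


Working backward. After the program, the postcondition (v && h) && ((!ok) || ok) must hold; in canonical form it is v && h.
Before h := flag || v: v && (flag || v)
Before h := !ok: v && (flag || v)
Then branch requires (v ==> (v && (flag || v))) && ((!v) ==> (v && (flag || v))); else branch requires (!v) && (flag || (!v)).
Before the if: (((!flag) <==> ok) ==> ((v ==> (v && (flag || v))) && ((!v) ==> (v && (flag || v))))) && ((!((!flag) <==> ok)) ==> ((!v) && (flag || (!v))))
Before v := h ==> v: (((!flag) <==> ok) ==> (((h ==> v) ==> ((h ==> v) && (flag || (h ==> v)))) && ((!(h ==> v)) ==> ((h ==> v) && (flag || (h ==> v)))))) && ((!((!flag) <==> ok)) ==> ((!(h ==> v)) && (flag || (!(h ==> v)))))
Answer: WP = (((!flag) <==> ok) ==> (((h ==> v) ==> ((h ==> v) && (flag || (h ==> v)))) && ((!(h ==> v)) ==> ((h ==> v) && (flag || (h ==> v)))))) && ((!((!flag) <==> ok)) ==> ((!(h ==> v)) && (flag || (!(h ==> v)))))


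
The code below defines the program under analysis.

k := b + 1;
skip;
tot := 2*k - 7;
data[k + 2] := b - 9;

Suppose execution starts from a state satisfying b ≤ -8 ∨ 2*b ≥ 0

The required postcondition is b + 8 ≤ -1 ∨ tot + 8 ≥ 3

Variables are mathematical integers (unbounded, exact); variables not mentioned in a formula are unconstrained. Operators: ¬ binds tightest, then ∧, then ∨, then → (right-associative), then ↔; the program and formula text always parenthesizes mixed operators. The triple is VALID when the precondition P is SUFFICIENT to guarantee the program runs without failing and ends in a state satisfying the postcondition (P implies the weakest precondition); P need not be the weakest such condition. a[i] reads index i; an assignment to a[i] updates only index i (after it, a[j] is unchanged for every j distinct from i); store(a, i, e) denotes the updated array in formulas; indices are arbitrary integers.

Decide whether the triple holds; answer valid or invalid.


Working backward. After the program, the postcondition b + 8 ≤ -1 ∨ tot + 8 ≥ 3 must hold; in canonical form it is b ≤ -9 ∨ tot ≥ -5.
Before data[k + 2] := b - 9: b ≤ -9 ∨ tot ≥ -5
Before tot := 2*k - 7: b ≤ -9 ∨ 2*k ≥ 2
Before skip: b ≤ -9 ∨ 2*k ≥ 2
Before k := b + 1: b ≤ -9 ∨ 2*b ≥ 0
The weakest precondition is b ≤ -9 ∨ 2*b ≥ 0.
Check whether b ≤ -8 ∨ 2*b ≥ 0 implies it.
Countermodel: at the initial state b = -8, the precondition holds but the weakest precondition fails.
Answer: invalid
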